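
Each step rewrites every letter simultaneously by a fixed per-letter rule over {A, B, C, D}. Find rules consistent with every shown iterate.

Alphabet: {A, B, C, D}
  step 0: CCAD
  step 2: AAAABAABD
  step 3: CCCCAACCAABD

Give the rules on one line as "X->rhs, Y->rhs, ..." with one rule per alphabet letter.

  step 2 ⇒ step 3: AAAABAABD ⇒ C·C·C·C·AA·C·C·AA·BD
    A ↦ C
    B ↦ AA
    D ↦ BD
    C ↦ B  (constrained at step 0)

A->C, B->AA, C->B, D->BD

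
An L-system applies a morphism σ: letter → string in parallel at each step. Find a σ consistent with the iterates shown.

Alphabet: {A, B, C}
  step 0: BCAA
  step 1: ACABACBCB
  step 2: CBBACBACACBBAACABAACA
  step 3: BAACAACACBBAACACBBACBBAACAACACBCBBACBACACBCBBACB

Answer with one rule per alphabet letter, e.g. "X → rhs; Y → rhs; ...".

  step 2 ⇒ step 3: CBBACBACACBBAACABAACA ⇒ BA·ACA·ACA·CB·BA·ACA·CB·BA·CB·BA·ACA·ACA·CB·CB·BA·CB·ACA·CB·CB·BA·CB
    A ↦ CB
    B ↦ ACA
    C ↦ BA

A->CB, B->ACA, C->BA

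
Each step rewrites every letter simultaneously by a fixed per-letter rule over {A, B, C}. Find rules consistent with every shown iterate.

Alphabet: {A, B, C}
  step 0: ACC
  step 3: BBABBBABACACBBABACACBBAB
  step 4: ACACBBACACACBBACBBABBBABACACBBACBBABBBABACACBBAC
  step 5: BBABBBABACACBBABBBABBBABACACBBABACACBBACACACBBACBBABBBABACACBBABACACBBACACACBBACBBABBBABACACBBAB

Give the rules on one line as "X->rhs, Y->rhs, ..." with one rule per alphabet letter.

A->BB, B->AC, C->AB

  step 4 ⇒ step 5: ACACBBACACACBBACBBABBBABACACBBACBBABBBABACACBBAC ⇒ BB·AB·BB·AB·AC·AC·BB·AB·BB·AB·BB·AB·AC·AC·BB·AB·AC·AC·BB·AC·AC·AC·BB·AC·BB·AB·BB·AB·AC·AC·BB·AB·AC·AC·BB·AC·AC·AC·BB·AC·BB·AB·BB·AB·AC·AC·BB·AB
    A ↦ BB
    B ↦ AC
    C ↦ AB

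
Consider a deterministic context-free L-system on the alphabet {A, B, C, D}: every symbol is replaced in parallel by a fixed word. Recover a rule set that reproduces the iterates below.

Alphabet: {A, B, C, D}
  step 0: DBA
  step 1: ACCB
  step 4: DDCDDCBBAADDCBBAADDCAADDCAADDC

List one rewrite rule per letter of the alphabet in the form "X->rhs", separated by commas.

  step 0 ⇒ step 1: DBA ⇒ A·CC·B
    A ↦ B
    B ↦ CC
    D ↦ A
    C ↦ DDC  (constrained at step 1)

A->B, B->CC, C->DDC, D->A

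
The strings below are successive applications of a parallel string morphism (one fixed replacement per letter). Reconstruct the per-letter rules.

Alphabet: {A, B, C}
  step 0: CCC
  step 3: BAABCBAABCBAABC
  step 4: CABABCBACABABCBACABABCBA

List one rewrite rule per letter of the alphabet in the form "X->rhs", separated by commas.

  step 3 ⇒ step 4: BAABCBAABCBAABC ⇒ C·AB·AB·C·BA·C·AB·AB·C·BA·C·AB·AB·C·BA
    A ↦ AB
    B ↦ C
    C ↦ BA

A->AB, B->C, C->BA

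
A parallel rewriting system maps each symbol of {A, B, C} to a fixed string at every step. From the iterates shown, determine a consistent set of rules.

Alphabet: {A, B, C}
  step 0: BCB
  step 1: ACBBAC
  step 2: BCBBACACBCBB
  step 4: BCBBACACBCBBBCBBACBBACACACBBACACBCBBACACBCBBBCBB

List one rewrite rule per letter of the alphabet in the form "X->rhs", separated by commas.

  step 1 ⇒ step 2: ACBBAC ⇒ BC·BB·AC·AC·BC·BB
    A ↦ BC
    B ↦ AC
    C ↦ BB

A->BC, B->AC, C->BB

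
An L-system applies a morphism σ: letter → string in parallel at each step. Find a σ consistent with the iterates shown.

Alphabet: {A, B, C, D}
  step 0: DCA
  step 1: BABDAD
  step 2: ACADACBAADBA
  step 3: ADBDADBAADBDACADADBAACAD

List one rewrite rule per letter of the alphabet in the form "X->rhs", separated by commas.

A->AD, B->AC, C->BD, D->BA

  step 2 ⇒ step 3: ACADACBAADBA ⇒ AD·BD·AD·BA·AD·BD·AC·AD·AD·BA·AC·AD
    A ↦ AD
    B ↦ AC
    C ↦ BD
    D ↦ BA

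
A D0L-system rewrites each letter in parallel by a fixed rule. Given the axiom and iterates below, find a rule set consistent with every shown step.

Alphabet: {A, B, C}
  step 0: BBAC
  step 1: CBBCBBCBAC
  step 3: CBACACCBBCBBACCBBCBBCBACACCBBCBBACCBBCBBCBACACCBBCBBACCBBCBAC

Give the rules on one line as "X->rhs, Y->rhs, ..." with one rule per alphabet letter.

A->CB, B->CBB, C->AC

  step 0 ⇒ step 1: BBAC ⇒ CBB·CBB·CB·AC
    A ↦ CB
    B ↦ CBB
    C ↦ AC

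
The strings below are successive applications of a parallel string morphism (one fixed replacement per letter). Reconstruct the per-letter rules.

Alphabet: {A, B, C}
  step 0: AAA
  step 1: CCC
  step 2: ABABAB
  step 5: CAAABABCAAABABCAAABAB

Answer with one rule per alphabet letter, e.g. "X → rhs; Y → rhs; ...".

  step 1 ⇒ step 2: CCC ⇒ AB·AB·AB
    C ↦ AB
  step 0 ⇒ step 1: AAA ⇒ C·C·C
    A ↦ C
    B ↦ AA  (constrained at step 2)

A->C, B->AA, C->AB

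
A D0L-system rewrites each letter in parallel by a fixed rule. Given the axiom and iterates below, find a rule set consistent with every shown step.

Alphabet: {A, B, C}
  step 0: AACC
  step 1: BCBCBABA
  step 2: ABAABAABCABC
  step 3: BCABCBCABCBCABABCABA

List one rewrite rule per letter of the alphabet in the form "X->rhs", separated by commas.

  step 2 ⇒ step 3: ABAABAABCABC ⇒ BC·A·BC·BC·A·BC·BC·A·BA·BC·A·BA
    A ↦ BC
    B ↦ A
    C ↦ BA

A->BC, B->A, C->BA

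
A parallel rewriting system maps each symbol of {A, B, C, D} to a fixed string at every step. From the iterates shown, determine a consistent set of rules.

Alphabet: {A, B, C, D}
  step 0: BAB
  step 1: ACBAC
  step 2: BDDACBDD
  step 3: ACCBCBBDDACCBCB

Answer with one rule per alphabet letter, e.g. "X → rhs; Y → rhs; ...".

  step 2 ⇒ step 3: BDDACBDD ⇒ AC·CB·CB·B·DD·AC·CB·CB
    A ↦ B
    B ↦ AC
    C ↦ DD
    D ↦ CB

A->B, B->AC, C->DD, D->CB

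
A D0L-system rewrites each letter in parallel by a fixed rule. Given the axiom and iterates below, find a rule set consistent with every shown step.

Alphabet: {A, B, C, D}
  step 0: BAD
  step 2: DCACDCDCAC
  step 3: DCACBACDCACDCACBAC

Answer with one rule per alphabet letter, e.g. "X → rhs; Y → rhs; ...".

A->B, B->DC, C->AC, D->DC

  step 2 ⇒ step 3: DCACDCDCAC ⇒ DC·AC·B·AC·DC·AC·DC·AC·B·AC
    A ↦ B
    C ↦ AC
    D ↦ DC
    B ↦ DC  (constrained at step 0)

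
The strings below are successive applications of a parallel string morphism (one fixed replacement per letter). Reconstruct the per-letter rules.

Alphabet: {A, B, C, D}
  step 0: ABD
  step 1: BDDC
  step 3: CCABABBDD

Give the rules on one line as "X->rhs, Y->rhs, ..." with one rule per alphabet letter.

A->B, B->DD, C->AB, D->C

  step 0 ⇒ step 1: ABD ⇒ B·DD·C
    A ↦ B
    B ↦ DD
    D ↦ C
    C ↦ AB  (constrained at step 1)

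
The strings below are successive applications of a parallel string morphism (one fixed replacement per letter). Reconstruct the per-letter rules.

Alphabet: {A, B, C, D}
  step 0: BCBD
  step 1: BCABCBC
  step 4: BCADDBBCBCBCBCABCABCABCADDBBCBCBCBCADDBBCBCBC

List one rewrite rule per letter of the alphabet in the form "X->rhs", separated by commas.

A->DDB, B->BC, C->A, D->BC

  step 0 ⇒ step 1: BCBD ⇒ BC·A·BC·BC
    B ↦ BC
    C ↦ A
    D ↦ BC
    A ↦ DDB  (constrained at step 1)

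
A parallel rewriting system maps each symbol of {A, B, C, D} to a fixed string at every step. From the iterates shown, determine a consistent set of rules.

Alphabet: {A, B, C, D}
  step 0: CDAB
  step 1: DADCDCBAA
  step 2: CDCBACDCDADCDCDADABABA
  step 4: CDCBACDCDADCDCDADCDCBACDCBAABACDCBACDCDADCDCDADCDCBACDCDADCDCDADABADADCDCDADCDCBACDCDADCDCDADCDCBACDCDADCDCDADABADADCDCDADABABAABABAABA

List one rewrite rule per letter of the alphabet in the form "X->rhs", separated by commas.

  step 1 ⇒ step 2: DADCDCBAA ⇒ CDC·BA·CDC·DAD·CDC·DAD·A·BA·BA
    A ↦ BA
    B ↦ A
    C ↦ DAD
    D ↦ CDC

A->BA, B->A, C->DAD, D->CDC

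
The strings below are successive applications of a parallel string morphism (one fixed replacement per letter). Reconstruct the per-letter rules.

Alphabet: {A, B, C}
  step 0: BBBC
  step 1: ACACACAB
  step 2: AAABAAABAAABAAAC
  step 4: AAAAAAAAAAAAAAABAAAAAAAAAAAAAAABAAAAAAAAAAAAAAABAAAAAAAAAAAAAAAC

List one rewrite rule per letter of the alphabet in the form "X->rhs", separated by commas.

  step 1 ⇒ step 2: ACACACAB ⇒ AA·AB·AA·AB·AA·AB·AA·AC
    A ↦ AA
    B ↦ AC
    C ↦ AB

A->AA, B->AC, C->AB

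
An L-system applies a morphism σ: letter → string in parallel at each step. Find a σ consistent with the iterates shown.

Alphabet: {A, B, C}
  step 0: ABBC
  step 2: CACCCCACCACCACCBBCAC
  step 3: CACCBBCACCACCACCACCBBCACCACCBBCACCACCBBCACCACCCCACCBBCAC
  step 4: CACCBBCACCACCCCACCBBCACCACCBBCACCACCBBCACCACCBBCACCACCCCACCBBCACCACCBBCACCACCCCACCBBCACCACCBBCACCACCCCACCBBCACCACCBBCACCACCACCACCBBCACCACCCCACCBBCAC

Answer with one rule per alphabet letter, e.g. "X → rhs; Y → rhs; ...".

  step 3 ⇒ step 4: CACCBBCACCACCACCACCBBCACCACCBBCACCACCBBCACCACCCCACCBBCAC ⇒ CAC·CBB·CAC·CAC·C·C·CAC·CBB·CAC·CAC·CBB·CAC·CAC·CBB·CAC·CAC·CBB·CAC·CAC·C·C·CAC·CBB·CAC·CAC·CBB·CAC·CAC·C·C·CAC·CBB·CAC·CAC·CBB·CAC·CAC·C·C·CAC·CBB·CAC·CAC·CBB·CAC·CAC·CAC·CAC·CBB·CAC·CAC·C·C·CAC·CBB·CAC
    A ↦ CBB
    B ↦ C
    C ↦ CAC

A->CBB, B->C, C->CAC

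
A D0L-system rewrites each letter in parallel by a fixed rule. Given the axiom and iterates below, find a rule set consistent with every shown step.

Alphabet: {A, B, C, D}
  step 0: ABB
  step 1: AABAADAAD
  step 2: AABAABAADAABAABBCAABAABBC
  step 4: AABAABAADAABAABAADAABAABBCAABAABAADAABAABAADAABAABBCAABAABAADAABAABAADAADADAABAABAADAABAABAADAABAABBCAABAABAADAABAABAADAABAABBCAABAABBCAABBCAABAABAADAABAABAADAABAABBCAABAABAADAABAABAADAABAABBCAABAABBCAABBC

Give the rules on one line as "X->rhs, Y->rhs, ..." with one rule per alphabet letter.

A->AAB, B->AAD, C->AD, D->BC

  step 1 ⇒ step 2: AABAADAAD ⇒ AAB·AAB·AAD·AAB·AAB·BC·AAB·AAB·BC
    A ↦ AAB
    B ↦ AAD
    D ↦ BC
    C ↦ AD  (constrained at step 2)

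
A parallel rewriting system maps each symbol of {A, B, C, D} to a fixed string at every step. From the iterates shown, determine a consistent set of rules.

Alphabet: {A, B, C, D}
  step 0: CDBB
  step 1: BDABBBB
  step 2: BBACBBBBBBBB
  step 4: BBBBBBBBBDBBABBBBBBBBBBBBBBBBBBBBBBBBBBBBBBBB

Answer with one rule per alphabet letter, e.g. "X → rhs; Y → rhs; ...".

  step 1 ⇒ step 2: BDABBBB ⇒ BB·A·C·BB·BB·BB·BB
    A ↦ C
    B ↦ BB
    D ↦ A
  step 0 ⇒ step 1: CDBB ⇒ BD·A·BB·BB
    C ↦ BD

A->C, B->BB, C->BD, D->A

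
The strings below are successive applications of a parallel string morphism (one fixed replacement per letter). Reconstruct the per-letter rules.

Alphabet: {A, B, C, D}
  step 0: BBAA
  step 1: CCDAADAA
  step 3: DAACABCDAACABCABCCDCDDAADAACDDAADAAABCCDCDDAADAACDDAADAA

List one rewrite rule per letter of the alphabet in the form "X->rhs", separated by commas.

A->DAA, B->C, C->ABC, D->CD

  step 0 ⇒ step 1: BBAA ⇒ C·C·DAA·DAA
    A ↦ DAA
    B ↦ C
    C ↦ ABC  (constrained at step 1)
    D ↦ CD  (constrained at step 1)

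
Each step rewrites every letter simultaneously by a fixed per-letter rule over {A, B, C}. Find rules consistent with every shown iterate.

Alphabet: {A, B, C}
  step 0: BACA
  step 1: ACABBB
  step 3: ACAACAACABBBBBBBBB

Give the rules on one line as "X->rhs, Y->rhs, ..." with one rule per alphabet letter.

  step 0 ⇒ step 1: BACA ⇒ ACA·B·B·B
    A ↦ B
    B ↦ ACA
    C ↦ B

A->B, B->ACA, C->B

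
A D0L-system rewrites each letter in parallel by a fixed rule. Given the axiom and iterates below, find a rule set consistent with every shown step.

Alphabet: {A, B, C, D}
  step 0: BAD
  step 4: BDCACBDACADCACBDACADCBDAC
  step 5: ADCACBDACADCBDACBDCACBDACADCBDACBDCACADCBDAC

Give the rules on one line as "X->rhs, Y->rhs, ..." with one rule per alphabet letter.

  step 4 ⇒ step 5: BDCACBDACADCACBDACADCBDAC ⇒ AD·C·AC·BD·AC·AD·C·BD·AC·BD·C·AC·BD·AC·AD·C·BD·AC·BD·C·AC·AD·C·BD·AC
    A ↦ BD
    B ↦ AD
    C ↦ AC
    D ↦ C

A->BD, B->AD, C->AC, D->C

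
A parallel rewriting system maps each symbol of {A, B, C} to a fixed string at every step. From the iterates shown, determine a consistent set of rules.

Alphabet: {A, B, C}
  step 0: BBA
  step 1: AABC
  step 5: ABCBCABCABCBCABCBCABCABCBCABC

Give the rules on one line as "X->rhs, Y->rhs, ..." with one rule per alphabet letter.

A->BC, B->A, C->BC

  step 0 ⇒ step 1: BBA ⇒ A·A·BC
    A ↦ BC
    B ↦ A
    C ↦ BC  (constrained at step 1)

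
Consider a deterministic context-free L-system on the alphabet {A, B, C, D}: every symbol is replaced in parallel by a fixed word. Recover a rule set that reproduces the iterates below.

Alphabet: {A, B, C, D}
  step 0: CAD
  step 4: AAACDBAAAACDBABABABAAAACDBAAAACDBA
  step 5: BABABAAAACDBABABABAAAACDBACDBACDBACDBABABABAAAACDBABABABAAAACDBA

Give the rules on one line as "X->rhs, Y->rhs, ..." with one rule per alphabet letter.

  step 4 ⇒ step 5: AAACDBAAAACDBABABABAAAACDBAAAACDBA ⇒ BA·BA·BA·AA·A·CD·BA·BA·BA·BA·AA·A·CD·BA·CD·BA·CD·BA·CD·BA·BA·BA·BA·AA·A·CD·BA·BA·BA·BA·AA·A·CD·BA
    A ↦ BA
    B ↦ CD
    C ↦ AA
    D ↦ A

A->BA, B->CD, C->AA, D->A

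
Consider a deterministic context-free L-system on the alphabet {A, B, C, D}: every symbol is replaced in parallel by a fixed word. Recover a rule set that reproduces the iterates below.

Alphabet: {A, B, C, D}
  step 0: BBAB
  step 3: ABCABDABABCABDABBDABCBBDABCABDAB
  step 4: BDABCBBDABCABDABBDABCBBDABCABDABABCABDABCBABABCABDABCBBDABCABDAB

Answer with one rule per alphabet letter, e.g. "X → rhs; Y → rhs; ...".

  step 3 ⇒ step 4: ABCABDABABCABDABBDABCBBDABCABDAB ⇒ BD·AB·CB·BD·AB·CA·BD·AB·BD·AB·CB·BD·AB·CA·BD·AB·AB·CA·BD·AB·CB·AB·AB·CA·BD·AB·CB·BD·AB·CA·BD·AB
    A ↦ BD
    B ↦ AB
    C ↦ CB
    D ↦ CA

A->BD, B->AB, C->CB, D->CA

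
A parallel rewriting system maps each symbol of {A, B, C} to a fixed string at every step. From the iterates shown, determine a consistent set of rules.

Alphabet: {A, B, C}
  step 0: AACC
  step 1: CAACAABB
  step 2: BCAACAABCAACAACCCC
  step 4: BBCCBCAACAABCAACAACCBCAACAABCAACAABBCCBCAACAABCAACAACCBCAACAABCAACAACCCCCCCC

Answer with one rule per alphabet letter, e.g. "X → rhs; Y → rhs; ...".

  step 1 ⇒ step 2: CAACAABB ⇒ B·CAA·CAA·B·CAA·CAA·CC·CC
    A ↦ CAA
    B ↦ CC
    C ↦ B

A->CAA, B->CC, C->B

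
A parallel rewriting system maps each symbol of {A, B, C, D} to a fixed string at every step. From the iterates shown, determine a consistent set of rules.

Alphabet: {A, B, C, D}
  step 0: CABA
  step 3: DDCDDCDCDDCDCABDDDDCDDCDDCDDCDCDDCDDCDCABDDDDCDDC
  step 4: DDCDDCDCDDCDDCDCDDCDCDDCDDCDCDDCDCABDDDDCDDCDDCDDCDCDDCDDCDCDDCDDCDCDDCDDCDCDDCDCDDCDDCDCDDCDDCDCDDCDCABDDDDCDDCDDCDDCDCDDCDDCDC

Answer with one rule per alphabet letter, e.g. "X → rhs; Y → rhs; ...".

  step 3 ⇒ step 4: DDCDDCDCDDCDCABDDDDCDDCDDCDDCDCDDCDDCDCABDDDDCDDC ⇒ DDC·DDC·DC·DDC·DDC·DC·DDC·DC·DDC·DDC·DC·DDC·DC·AB·DD·DDC·DDC·DDC·DDC·DC·DDC·DDC·DC·DDC·DDC·DC·DDC·DDC·DC·DDC·DC·DDC·DDC·DC·DDC·DDC·DC·DDC·DC·AB·DD·DDC·DDC·DDC·DDC·DC·DDC·DDC·DC
    A ↦ AB
    B ↦ DD
    C ↦ DC
    D ↦ DDC

A->AB, B->DD, C->DC, D->DDC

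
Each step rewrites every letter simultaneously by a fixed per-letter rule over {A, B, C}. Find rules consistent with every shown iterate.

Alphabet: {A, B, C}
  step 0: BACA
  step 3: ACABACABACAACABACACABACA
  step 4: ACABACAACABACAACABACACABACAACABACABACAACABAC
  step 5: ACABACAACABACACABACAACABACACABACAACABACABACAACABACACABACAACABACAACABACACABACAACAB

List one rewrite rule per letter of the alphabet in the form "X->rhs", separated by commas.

A->AC, B->A, C->AB

  step 4 ⇒ step 5: ACABACAACABACAACABACACABACAACABACABACAACABAC ⇒ AC·AB·AC·A·AC·AB·AC·AC·AB·AC·A·AC·AB·AC·AC·AB·AC·A·AC·AB·AC·AB·AC·A·AC·AB·AC·AC·AB·AC·A·AC·AB·AC·A·AC·AB·AC·AC·AB·AC·A·AC·AB
    A ↦ AC
    B ↦ A
    C ↦ AB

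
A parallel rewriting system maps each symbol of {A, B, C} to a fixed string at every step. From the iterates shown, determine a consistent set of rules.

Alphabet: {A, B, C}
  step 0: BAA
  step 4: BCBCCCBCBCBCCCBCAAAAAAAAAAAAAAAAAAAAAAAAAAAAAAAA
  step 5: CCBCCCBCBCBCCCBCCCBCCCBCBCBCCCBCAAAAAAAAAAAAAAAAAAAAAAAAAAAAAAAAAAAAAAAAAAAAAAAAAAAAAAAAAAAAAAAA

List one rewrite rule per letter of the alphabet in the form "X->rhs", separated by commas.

A->AA, B->CC, C->BC

  step 4 ⇒ step 5: BCBCCCBCBCBCCCBCAAAAAAAAAAAAAAAAAAAAAAAAAAAAAAAA ⇒ CC·BC·CC·BC·BC·BC·CC·BC·CC·BC·CC·BC·BC·BC·CC·BC·AA·AA·AA·AA·AA·AA·AA·AA·AA·AA·AA·AA·AA·AA·AA·AA·AA·AA·AA·AA·AA·AA·AA·AA·AA·AA·AA·AA·AA·AA·AA·AA
    A ↦ AA
    B ↦ CC
    C ↦ BC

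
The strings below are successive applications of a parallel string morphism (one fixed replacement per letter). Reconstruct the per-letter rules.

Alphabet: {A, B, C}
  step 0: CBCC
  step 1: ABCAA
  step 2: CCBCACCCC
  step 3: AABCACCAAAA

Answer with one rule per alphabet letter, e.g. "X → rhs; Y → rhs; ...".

A->CC, B->BC, C->A

  step 2 ⇒ step 3: CCBCACCCC ⇒ A·A·BC·A·CC·A·A·A·A
    A ↦ CC
    B ↦ BC
    C ↦ A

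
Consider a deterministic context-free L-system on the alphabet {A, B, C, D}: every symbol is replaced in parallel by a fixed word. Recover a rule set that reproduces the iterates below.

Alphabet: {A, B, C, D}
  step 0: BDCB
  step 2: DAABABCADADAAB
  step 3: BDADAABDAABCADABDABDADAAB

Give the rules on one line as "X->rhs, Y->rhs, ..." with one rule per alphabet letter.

  step 2 ⇒ step 3: DAABABCADADAAB ⇒ B·DA·DA·AB·DA·AB·CA·DA·B·DA·B·DA·DA·AB
    A ↦ DA
    B ↦ AB
    C ↦ CA
    D ↦ B

A->DA, B->AB, C->CA, D->B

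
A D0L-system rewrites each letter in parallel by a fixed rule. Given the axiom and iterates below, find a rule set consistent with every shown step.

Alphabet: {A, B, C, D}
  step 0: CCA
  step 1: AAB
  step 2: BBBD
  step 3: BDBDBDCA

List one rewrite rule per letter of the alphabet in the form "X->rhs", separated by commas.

  step 2 ⇒ step 3: BBBD ⇒ BD·BD·BD·CA
    B ↦ BD
    D ↦ CA
  step 0 ⇒ step 1: CCA ⇒ A·A·B
    A ↦ B
  step 0 ⇒ step 1: CCA ⇒ A·A·B
    C ↦ A

A->B, B->BD, C->A, D->CA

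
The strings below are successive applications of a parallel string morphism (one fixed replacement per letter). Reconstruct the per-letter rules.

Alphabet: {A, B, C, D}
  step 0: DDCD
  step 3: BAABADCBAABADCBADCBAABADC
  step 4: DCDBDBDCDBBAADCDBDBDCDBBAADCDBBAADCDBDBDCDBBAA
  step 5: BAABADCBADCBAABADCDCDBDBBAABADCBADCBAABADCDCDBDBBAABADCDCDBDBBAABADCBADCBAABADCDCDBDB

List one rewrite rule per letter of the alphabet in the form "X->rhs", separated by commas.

  step 4 ⇒ step 5: DCDBDBDCDBBAADCDBDBDCDBBAADCDBBAADCDBDBDCDBBAA ⇒ BA·A·BA·DC·BA·DC·BA·A·BA·DC·DC·DB·DB·BA·A·BA·DC·BA·DC·BA·A·BA·DC·DC·DB·DB·BA·A·BA·DC·DC·DB·DB·BA·A·BA·DC·BA·DC·BA·A·BA·DC·DC·DB·DB
    A ↦ DB
    B ↦ DC
    C ↦ A
    D ↦ BA

A->DB, B->DC, C->A, D->BA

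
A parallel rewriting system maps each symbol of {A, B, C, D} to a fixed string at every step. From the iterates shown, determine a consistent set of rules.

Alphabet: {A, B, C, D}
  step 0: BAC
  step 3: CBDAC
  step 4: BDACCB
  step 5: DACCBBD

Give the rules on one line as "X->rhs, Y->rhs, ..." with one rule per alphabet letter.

A->C, B->D, C->B, D->AC

  step 4 ⇒ step 5: BDACCB ⇒ D·AC·C·B·B·D
    A ↦ C
    B ↦ D
    C ↦ B
    D ↦ AC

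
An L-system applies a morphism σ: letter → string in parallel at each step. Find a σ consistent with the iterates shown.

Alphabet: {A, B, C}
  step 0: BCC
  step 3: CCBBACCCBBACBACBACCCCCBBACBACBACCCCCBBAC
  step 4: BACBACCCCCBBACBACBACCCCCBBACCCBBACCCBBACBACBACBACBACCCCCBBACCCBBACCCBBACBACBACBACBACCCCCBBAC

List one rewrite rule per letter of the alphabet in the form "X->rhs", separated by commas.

A->B, B->CC, C->BAC

  step 3 ⇒ step 4: CCBBACCCBBACBACBACCCCCBBACBACBACCCCCBBAC ⇒ BAC·BAC·CC·CC·B·BAC·BAC·BAC·CC·CC·B·BAC·CC·B·BAC·CC·B·BAC·BAC·BAC·BAC·BAC·CC·CC·B·BAC·CC·B·BAC·CC·B·BAC·BAC·BAC·BAC·BAC·CC·CC·B·BAC
    A ↦ B
    B ↦ CC
    C ↦ BAC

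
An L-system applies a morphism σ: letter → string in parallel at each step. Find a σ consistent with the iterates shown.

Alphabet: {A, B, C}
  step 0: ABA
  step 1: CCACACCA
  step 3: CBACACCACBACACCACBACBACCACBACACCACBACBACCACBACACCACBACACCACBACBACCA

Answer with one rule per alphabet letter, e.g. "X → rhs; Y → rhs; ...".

A->CCA, B->CA, C->CBA

  step 0 ⇒ step 1: ABA ⇒ CCA·CA·CCA
    A ↦ CCA
    B ↦ CA
    C ↦ CBA  (constrained at step 1)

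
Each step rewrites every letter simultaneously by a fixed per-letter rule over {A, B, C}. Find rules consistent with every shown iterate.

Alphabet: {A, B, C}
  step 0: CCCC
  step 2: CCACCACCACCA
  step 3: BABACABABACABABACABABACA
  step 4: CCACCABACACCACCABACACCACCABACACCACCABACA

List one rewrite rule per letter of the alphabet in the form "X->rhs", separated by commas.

A->CA, B->C, C->BA

  step 3 ⇒ step 4: BABACABABACABABACABABACA ⇒ C·CA·C·CA·BA·CA·C·CA·C·CA·BA·CA·C·CA·C·CA·BA·CA·C·CA·C·CA·BA·CA
    A ↦ CA
    B ↦ C
    C ↦ BA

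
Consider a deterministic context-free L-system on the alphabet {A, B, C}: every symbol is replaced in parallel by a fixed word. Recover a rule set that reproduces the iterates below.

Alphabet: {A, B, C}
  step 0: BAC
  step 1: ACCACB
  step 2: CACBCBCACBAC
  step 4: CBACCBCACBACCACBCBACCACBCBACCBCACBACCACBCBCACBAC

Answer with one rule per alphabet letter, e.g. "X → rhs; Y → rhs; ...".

  step 1 ⇒ step 2: ACCACB ⇒ CA·CB·CB·CA·CB·AC
    A ↦ CA
    B ↦ AC
    C ↦ CB

A->CA, B->AC, C->CB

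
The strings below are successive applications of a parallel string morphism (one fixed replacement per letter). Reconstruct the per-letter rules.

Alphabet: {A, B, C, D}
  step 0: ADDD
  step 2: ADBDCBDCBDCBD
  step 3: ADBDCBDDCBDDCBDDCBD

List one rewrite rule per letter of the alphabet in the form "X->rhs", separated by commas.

  step 2 ⇒ step 3: ADBDCBDCBDCBD ⇒ AD·BD·C·BD·D·C·BD·D·C·BD·D·C·BD
    A ↦ AD
    B ↦ C
    C ↦ D
    D ↦ BD

A->AD, B->C, C->D, D->BD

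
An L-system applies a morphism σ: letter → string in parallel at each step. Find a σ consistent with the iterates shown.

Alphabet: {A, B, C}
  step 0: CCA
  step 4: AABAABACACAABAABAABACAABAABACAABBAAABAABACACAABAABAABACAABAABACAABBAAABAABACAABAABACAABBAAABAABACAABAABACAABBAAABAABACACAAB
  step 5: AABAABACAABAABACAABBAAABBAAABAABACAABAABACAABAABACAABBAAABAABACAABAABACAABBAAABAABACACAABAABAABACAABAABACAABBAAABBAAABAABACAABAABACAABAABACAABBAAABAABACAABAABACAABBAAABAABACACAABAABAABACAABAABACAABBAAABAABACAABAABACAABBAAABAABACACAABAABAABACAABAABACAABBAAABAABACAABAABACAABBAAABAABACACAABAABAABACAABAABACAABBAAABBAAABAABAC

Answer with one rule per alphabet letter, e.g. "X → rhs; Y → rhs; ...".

A->AAB, B->AC, C->BA

  step 4 ⇒ step 5: AABAABACACAABAABAABACAABAABACAABBAAABAABACACAABAABAABACAABAABACAABBAAABAABACAABAABACAABBAAABAABACAABAABACAABBAAABAABACACAAB ⇒ AAB·AAB·AC·AAB·AAB·AC·AAB·BA·AAB·BA·AAB·AAB·AC·AAB·AAB·AC·AAB·AAB·AC·AAB·BA·AAB·AAB·AC·AAB·AAB·AC·AAB·BA·AAB·AAB·AC·AC·AAB·AAB·AAB·AC·AAB·AAB·AC·AAB·BA·AAB·BA·AAB·AAB·AC·AAB·AAB·AC·AAB·AAB·AC·AAB·BA·AAB·AAB·AC·AAB·AAB·AC·AAB·BA·AAB·AAB·AC·AC·AAB·AAB·AAB·AC·AAB·AAB·AC·AAB·BA·AAB·AAB·AC·AAB·AAB·AC·AAB·BA·AAB·AAB·AC·AC·AAB·AAB·AAB·AC·AAB·AAB·AC·AAB·BA·AAB·AAB·AC·AAB·AAB·AC·AAB·BA·AAB·AAB·AC·AC·AAB·AAB·AAB·AC·AAB·AAB·AC·AAB·BA·AAB·BA·AAB·AAB·AC
    A ↦ AAB
    B ↦ AC
    C ↦ BA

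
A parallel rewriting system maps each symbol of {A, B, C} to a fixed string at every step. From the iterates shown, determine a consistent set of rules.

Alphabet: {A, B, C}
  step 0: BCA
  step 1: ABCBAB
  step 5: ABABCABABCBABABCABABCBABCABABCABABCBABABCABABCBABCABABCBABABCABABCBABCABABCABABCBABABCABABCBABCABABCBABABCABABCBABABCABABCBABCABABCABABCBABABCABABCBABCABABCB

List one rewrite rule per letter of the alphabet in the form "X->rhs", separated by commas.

  step 0 ⇒ step 1: BCA ⇒ ABC·B·AB
    A ↦ AB
    B ↦ ABC
    C ↦ B

A->AB, B->ABC, C->B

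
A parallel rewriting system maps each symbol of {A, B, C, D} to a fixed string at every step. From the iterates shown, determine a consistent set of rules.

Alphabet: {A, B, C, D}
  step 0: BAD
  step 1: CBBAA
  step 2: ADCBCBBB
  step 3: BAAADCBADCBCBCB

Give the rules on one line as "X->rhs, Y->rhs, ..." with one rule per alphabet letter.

A->B, B->CB, C->AD, D->AA

  step 2 ⇒ step 3: ADCBCBBB ⇒ B·AA·AD·CB·AD·CB·CB·CB
    A ↦ B
    B ↦ CB
    C ↦ AD
    D ↦ AA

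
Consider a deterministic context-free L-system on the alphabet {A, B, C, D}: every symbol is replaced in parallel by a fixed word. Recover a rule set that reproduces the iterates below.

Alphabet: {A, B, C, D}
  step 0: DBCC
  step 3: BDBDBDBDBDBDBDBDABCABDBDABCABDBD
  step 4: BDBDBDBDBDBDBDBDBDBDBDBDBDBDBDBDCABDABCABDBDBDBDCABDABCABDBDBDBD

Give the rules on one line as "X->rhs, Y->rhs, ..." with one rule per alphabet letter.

  step 3 ⇒ step 4: BDBDBDBDBDBDBDBDABCABDBDABCABDBD ⇒ BD·BD·BD·BD·BD·BD·BD·BD·BD·BD·BD·BD·BD·BD·BD·BD·CA·BD·AB·CA·BD·BD·BD·BD·CA·BD·AB·CA·BD·BD·BD·BD
    A ↦ CA
    B ↦ BD
    C ↦ AB
    D ↦ BD

A->CA, B->BD, C->AB, D->BD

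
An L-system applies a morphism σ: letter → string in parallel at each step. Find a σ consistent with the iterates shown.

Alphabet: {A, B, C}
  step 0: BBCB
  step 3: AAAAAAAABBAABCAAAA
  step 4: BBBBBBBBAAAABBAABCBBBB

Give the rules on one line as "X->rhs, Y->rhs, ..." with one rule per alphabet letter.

  step 3 ⇒ step 4: AAAAAAAABBAABCAAAA ⇒ B·B·B·B·B·B·B·B·AA·AA·B·B·AA·BC·B·B·B·B
    A ↦ B
    B ↦ AA
    C ↦ BC

A->B, B->AA, C->BC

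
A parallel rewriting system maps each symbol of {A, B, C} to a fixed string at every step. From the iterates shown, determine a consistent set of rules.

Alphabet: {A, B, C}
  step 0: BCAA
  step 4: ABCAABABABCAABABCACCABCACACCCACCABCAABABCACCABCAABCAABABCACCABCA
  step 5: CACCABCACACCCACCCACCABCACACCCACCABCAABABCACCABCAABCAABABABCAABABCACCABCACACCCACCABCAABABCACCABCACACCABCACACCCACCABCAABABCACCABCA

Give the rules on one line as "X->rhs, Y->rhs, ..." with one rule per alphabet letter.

A->CA, B->CC, C->AB

  step 4 ⇒ step 5: ABCAABABABCAABABCACCABCACACCCACCABCAABABCACCABCAABCAABABCACCABCA ⇒ CA·CC·AB·CA·CA·CC·CA·CC·CA·CC·AB·CA·CA·CC·CA·CC·AB·CA·AB·AB·CA·CC·AB·CA·AB·CA·AB·AB·AB·CA·AB·AB·CA·CC·AB·CA·CA·CC·CA·CC·AB·CA·AB·AB·CA·CC·AB·CA·CA·CC·AB·CA·CA·CC·CA·CC·AB·CA·AB·AB·CA·CC·AB·CA
    A ↦ CA
    B ↦ CC
    C ↦ AB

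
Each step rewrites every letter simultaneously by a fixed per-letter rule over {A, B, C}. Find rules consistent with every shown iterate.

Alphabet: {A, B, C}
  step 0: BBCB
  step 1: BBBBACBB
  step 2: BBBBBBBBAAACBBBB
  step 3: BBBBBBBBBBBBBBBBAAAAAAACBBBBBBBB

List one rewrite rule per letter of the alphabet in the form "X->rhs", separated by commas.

  step 2 ⇒ step 3: BBBBBBBBAAACBBBB ⇒ BB·BB·BB·BB·BB·BB·BB·BB·AA·AA·AA·AC·BB·BB·BB·BB
    A ↦ AA
    B ↦ BB
    C ↦ AC

A->AA, B->BB, C->AC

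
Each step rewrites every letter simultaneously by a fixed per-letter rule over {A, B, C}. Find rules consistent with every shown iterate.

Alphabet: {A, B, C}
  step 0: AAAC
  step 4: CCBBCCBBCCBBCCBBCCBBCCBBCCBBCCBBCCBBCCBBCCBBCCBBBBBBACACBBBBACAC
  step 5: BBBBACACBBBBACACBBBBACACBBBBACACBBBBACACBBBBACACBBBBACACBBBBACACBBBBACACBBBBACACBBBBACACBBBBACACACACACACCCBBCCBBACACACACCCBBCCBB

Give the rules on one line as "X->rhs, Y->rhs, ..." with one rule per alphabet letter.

  step 4 ⇒ step 5: CCBBCCBBCCBBCCBBCCBBCCBBCCBBCCBBCCBBCCBBCCBBCCBBBBBBACACBBBBACAC ⇒ BB·BB·AC·AC·BB·BB·AC·AC·BB·BB·AC·AC·BB·BB·AC·AC·BB·BB·AC·AC·BB·BB·AC·AC·BB·BB·AC·AC·BB·BB·AC·AC·BB·BB·AC·AC·BB·BB·AC·AC·BB·BB·AC·AC·BB·BB·AC·AC·AC·AC·AC·AC·CC·BB·CC·BB·AC·AC·AC·AC·CC·BB·CC·BB
    A ↦ CC
    B ↦ AC
    C ↦ BB

A->CC, B->AC, C->BB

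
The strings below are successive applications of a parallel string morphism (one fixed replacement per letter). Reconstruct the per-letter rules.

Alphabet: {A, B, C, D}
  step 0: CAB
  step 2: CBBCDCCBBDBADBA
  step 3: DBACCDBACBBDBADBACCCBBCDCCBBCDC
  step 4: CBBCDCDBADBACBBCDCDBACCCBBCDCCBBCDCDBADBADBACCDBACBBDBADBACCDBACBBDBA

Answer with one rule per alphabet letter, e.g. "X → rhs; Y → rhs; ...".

  step 3 ⇒ step 4: DBACCDBACBBDBADBACCCBBCDCCBBCDC ⇒ CBB·C·DC·DBA·DBA·CBB·C·DC·DBA·C·C·CBB·C·DC·CBB·C·DC·DBA·DBA·DBA·C·C·DBA·CBB·DBA·DBA·C·C·DBA·CBB·DBA
    A ↦ DC
    B ↦ C
    C ↦ DBA
    D ↦ CBB

A->DC, B->C, C->DBA, D->CBB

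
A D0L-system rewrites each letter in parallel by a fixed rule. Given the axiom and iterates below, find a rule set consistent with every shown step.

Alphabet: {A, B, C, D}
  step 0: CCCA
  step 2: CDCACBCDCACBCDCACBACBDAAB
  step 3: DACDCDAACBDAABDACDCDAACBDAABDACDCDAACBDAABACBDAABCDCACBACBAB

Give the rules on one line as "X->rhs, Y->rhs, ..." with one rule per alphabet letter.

  step 2 ⇒ step 3: CDCACBCDCACBCDCACBACBDAAB ⇒ DA·CDC·DA·ACB·DA·AB·DA·CDC·DA·ACB·DA·AB·DA·CDC·DA·ACB·DA·AB·ACB·DA·AB·CDC·ACB·ACB·AB
    A ↦ ACB
    B ↦ AB
    C ↦ DA
    D ↦ CDC

A->ACB, B->AB, C->DA, D->CDC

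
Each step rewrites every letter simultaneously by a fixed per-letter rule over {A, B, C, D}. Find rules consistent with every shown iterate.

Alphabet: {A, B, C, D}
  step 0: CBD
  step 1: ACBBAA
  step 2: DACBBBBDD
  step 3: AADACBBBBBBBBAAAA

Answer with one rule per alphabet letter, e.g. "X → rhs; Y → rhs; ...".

A->D, B->BB, C->AC, D->AA

  step 2 ⇒ step 3: DACBBBBDD ⇒ AA·D·AC·BB·BB·BB·BB·AA·AA
    A ↦ D
    B ↦ BB
    C ↦ AC
    D ↦ AA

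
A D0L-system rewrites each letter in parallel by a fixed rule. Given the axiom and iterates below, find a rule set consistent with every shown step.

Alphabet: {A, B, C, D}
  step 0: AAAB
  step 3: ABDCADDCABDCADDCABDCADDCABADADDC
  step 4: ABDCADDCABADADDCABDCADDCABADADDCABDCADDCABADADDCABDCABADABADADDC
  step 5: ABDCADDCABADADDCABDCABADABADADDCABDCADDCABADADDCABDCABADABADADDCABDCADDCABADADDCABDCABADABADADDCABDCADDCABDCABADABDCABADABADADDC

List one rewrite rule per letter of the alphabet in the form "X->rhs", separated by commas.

  step 4 ⇒ step 5: ABDCADDCABADADDCABDCADDCABADADDCABDCADDCABADADDCABDCABADABADADDC ⇒ AB·DC·AD·DC·AB·AD·AD·DC·AB·DC·AB·AD·AB·AD·AD·DC·AB·DC·AD·DC·AB·AD·AD·DC·AB·DC·AB·AD·AB·AD·AD·DC·AB·DC·AD·DC·AB·AD·AD·DC·AB·DC·AB·AD·AB·AD·AD·DC·AB·DC·AD·DC·AB·DC·AB·AD·AB·DC·AB·AD·AB·AD·AD·DC
    A ↦ AB
    B ↦ DC
    C ↦ DC
    D ↦ AD

A->AB, B->DC, C->DC, D->AD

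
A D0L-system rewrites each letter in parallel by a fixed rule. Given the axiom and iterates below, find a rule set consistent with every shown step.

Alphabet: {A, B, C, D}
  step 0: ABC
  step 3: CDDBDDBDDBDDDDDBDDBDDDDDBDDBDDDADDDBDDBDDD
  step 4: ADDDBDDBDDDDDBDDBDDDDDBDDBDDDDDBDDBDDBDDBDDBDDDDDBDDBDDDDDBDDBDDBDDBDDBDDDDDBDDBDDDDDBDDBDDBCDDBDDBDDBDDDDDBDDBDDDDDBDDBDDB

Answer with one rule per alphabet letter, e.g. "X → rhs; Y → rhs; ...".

  step 3 ⇒ step 4: CDDBDDBDDBDDDDDBDDBDDDDDBDDBDDDADDDBDDBDDD ⇒ AD·DDB·DDB·DDD·DDB·DDB·DDD·DDB·DDB·DDD·DDB·DDB·DDB·DDB·DDB·DDD·DDB·DDB·DDD·DDB·DDB·DDB·DDB·DDB·DDD·DDB·DDB·DDD·DDB·DDB·DDB·C·DDB·DDB·DDB·DDD·DDB·DDB·DDD·DDB·DDB·DDB
    A ↦ C
    B ↦ DDD
    C ↦ AD
    D ↦ DDB

A->C, B->DDD, C->AD, D->DDB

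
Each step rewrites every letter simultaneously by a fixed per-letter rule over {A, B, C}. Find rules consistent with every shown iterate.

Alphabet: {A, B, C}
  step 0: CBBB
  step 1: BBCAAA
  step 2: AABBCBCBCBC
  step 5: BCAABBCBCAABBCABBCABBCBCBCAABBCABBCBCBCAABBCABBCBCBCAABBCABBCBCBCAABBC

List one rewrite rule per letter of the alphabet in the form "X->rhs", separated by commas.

A->BC, B->A, C->BBC

  step 1 ⇒ step 2: BBCAAA ⇒ A·A·BBC·BC·BC·BC
    A ↦ BC
    B ↦ A
    C ↦ BBC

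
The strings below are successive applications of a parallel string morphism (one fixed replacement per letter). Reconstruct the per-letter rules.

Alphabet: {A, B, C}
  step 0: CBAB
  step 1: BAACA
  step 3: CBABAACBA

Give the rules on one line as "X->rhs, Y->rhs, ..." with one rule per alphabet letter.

  step 0 ⇒ step 1: CBAB ⇒ BA·A·C·A
    A ↦ C
    B ↦ A
    C ↦ BA

A->C, B->A, C->BA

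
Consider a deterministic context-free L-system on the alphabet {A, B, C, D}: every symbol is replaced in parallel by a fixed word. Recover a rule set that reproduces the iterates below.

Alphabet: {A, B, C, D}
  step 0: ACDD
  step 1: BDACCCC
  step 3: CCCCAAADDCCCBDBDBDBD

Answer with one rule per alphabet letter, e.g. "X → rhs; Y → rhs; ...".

A->BD, B->DDC, C->A, D->CC

  step 0 ⇒ step 1: ACDD ⇒ BD·A·CC·CC
    A ↦ BD
    C ↦ A
    D ↦ CC
    B ↦ DDC  (constrained at step 1)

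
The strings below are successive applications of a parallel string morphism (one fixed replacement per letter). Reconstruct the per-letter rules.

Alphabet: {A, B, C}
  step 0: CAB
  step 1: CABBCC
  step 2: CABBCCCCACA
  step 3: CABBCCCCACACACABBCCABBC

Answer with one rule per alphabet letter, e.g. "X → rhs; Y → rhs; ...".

A->BBC, B->C, C->CA

  step 2 ⇒ step 3: CABBCCCCACA ⇒ CA·BBC·C·C·CA·CA·CA·CA·BBC·CA·BBC
    A ↦ BBC
    B ↦ C
    C ↦ CA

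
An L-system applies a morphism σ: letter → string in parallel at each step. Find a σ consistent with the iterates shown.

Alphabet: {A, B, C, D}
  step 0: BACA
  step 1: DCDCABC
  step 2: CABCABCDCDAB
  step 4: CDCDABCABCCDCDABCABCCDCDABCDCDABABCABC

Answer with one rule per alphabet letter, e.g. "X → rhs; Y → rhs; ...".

  step 1 ⇒ step 2: DCDCABC ⇒ C·AB·C·AB·C·DCD·AB
    A ↦ C
    B ↦ DCD
    C ↦ AB
    D ↦ C

A->C, B->DCD, C->AB, D->C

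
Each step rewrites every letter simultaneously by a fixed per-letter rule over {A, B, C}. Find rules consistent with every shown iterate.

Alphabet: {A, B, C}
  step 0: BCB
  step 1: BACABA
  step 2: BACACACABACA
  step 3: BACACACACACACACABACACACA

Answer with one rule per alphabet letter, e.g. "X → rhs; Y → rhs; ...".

  step 2 ⇒ step 3: BACACACABACA ⇒ BA·CA·CA·CA·CA·CA·CA·CA·BA·CA·CA·CA
    A ↦ CA
    B ↦ BA
    C ↦ CA

A->CA, B->BA, C->CA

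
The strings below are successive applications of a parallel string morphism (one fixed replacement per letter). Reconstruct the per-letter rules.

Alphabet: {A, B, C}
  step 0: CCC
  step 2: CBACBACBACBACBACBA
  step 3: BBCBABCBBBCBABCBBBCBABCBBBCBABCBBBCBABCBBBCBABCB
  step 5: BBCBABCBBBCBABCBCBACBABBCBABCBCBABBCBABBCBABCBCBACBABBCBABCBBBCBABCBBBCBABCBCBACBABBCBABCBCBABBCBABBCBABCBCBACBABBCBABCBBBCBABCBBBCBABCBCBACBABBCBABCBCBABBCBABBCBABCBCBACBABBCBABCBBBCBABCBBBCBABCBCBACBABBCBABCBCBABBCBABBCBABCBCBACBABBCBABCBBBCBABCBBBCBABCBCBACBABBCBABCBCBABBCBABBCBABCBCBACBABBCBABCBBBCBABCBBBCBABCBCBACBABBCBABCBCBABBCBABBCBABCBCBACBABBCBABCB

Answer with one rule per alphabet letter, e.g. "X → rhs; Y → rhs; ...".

  step 2 ⇒ step 3: CBACBACBACBACBACBA ⇒ BB·CBA·BCB·BB·CBA·BCB·BB·CBA·BCB·BB·CBA·BCB·BB·CBA·BCB·BB·CBA·BCB
    A ↦ BCB
    B ↦ CBA
    C ↦ BB

A->BCB, B->CBA, C->BB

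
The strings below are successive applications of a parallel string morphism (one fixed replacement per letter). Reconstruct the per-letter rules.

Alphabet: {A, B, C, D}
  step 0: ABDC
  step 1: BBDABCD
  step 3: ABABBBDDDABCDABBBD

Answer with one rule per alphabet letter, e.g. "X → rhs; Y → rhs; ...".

A->BB, B->D, C->CD, D->AB

  step 0 ⇒ step 1: ABDC ⇒ BB·D·AB·CD
    A ↦ BB
    B ↦ D
    C ↦ CD
    D ↦ AB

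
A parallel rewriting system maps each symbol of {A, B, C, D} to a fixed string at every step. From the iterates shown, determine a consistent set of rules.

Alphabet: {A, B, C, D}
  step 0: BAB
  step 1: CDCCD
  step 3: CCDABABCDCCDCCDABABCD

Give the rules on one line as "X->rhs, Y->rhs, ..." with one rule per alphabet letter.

  step 0 ⇒ step 1: BAB ⇒ CD·C·CD
    A ↦ C
    B ↦ CD
    C ↦ AB  (constrained at step 1)
    D ↦ CCB  (constrained at step 1)

A->C, B->CD, C->AB, D->CCB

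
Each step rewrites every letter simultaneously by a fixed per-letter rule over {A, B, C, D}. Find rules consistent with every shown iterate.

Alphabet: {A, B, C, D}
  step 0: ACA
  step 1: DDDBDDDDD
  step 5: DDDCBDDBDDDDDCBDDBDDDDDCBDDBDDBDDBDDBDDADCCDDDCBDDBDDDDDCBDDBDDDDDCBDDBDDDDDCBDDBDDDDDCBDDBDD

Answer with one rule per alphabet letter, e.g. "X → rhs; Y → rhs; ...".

A->DDD, B->AD, C->BDD, D->C

  step 0 ⇒ step 1: ACA ⇒ DDD·BDD·DDD
    A ↦ DDD
    C ↦ BDD
    B ↦ AD  (constrained at step 1)
    D ↦ C  (constrained at step 1)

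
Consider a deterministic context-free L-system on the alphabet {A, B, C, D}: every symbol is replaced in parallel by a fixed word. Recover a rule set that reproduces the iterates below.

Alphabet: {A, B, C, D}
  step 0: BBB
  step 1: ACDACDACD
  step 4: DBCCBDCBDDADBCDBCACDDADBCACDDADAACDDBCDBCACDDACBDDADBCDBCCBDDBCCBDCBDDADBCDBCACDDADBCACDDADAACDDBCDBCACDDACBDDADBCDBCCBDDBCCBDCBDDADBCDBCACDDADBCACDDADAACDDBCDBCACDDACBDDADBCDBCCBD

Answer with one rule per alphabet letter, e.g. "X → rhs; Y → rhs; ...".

A->CBD, B->ACD, C->DA, D->DBC

  step 0 ⇒ step 1: BBB ⇒ ACD·ACD·ACD
    B ↦ ACD
    A ↦ CBD  (constrained at step 1)
    C ↦ DA  (constrained at step 1)
    D ↦ DBC  (constrained at step 1)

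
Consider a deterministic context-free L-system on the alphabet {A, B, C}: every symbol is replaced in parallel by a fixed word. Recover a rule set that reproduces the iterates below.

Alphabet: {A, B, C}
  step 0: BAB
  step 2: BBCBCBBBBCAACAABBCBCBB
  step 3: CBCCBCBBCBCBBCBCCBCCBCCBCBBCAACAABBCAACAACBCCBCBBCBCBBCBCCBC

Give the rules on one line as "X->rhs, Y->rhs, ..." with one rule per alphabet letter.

  step 2 ⇒ step 3: BBCBCBBBBCAACAABBCBCBB ⇒ CBC·CBC·BB·CBC·BB·CBC·CBC·CBC·CBC·BB·CAA·CAA·BB·CAA·CAA·CBC·CBC·BB·CBC·BB·CBC·CBC
    A ↦ CAA
    B ↦ CBC
    C ↦ BB

A->CAA, B->CBC, C->BB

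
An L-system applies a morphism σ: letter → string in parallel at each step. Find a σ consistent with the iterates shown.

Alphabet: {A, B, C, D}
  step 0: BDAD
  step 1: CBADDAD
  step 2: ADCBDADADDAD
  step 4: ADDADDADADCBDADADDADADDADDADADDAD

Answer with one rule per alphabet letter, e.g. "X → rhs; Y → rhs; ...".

A->D, B->CB, C->AD, D->AD

  step 1 ⇒ step 2: CBADDAD ⇒ AD·CB·D·AD·AD·D·AD
    A ↦ D
    B ↦ CB
    C ↦ AD
    D ↦ AD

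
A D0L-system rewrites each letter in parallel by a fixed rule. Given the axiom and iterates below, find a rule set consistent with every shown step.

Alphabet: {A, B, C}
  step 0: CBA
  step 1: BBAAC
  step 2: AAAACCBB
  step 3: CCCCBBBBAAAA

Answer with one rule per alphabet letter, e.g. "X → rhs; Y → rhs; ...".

  step 2 ⇒ step 3: AAAACCBB ⇒ C·C·C·C·BB·BB·AA·AA
    A ↦ C
    B ↦ AA
    C ↦ BB

A->C, B->AA, C->BB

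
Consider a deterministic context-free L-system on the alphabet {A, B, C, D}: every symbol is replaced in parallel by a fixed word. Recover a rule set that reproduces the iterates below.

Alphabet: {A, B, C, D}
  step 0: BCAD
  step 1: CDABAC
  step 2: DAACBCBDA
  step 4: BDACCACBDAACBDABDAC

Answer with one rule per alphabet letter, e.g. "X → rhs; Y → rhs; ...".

A->B, B->C, C->DA, D->AC

  step 1 ⇒ step 2: CDABAC ⇒ DA·AC·B·C·B·DA
    A ↦ B
    B ↦ C
    C ↦ DA
    D ↦ AC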